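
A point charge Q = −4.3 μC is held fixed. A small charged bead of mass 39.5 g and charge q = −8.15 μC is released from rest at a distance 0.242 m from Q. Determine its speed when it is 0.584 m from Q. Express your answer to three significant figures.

Only the electrostatic force acts, so mechanical energy is conserved: ½mv² = U₁ − U₂ = kQq(1/r₁ − 1/r₂).
U₁ − U₂ = (8.99×10⁹ N·m²/C²)(-4.30×10⁻⁶ C)(-8.15×10⁻⁶ C)(1/0.242 − 1/0.584) = 0.762 J.
v = √(2·0.762/0.0395) = 6.21 m/s.

6.21 m/s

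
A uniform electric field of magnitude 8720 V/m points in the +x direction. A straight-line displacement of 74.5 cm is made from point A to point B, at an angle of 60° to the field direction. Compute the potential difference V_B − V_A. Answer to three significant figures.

Only the component of displacement along E changes the potential: ΔV = −E·d·cosθ.
ΔV = −(8720 V/m)(0.745 m)cos60° = -3250 V.

-3250 V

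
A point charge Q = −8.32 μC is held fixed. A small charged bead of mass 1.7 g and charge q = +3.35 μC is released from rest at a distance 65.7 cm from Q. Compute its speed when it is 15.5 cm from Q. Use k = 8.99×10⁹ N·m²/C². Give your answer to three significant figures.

Only the electrostatic force acts, so mechanical energy is conserved: ½mv² = U₁ − U₂ = kQq(1/r₁ − 1/r₂).
U₁ − U₂ = (8.99×10⁹ N·m²/C²)(-8.32×10⁻⁶ C)(3.35×10⁻⁶ C)(1/0.657 − 1/0.155) = 1.24 J.
v = √(2·1.24/1.70×10⁻³) = 38.1 m/s.

38.1 m/s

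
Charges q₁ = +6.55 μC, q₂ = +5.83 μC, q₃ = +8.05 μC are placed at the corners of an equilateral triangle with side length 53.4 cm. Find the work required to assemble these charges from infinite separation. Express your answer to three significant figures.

2.32 J

The assembly work is the sum of pairwise potential energies, U = Σ_{i<j} kqᵢqⱼ/rᵢⱼ.
All three pair separations equal the side length, 0.534 m.
U = (0.643) + (0.888) + (0.790) = 2.32 J.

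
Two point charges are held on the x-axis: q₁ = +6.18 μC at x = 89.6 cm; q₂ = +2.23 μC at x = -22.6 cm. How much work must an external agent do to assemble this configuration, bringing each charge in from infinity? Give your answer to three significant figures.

0.110 J

The work to assemble the configuration equals its total potential energy, U = Σ kqᵢqⱼ/rᵢⱼ over all pairs.
Pair separations: r₁₂ = 1.12 m.
U = (0.110) = 0.110 J.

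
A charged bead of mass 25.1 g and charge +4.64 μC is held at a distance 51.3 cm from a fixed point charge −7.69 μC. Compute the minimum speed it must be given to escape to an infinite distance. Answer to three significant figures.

To just escape, total mechanical energy must reach zero at infinity: ½mv²_min + U = 0, so ½mv²_min = −U = |kQq|/r.
|U| = |kQq|/r = (8.99×10⁹ N·m²/C²)(7.69×10⁻⁶)(4.64×10⁻⁶)/(0.513) = 0.625 J.
v_min = √(2|U|/m) = √(2·0.625/0.0251) = 7.06 m/s.

7.06 m/s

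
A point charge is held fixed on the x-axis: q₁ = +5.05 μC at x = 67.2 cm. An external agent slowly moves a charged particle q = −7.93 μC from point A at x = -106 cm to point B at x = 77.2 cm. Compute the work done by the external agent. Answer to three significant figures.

-3.39 J

For quasistatic motion the external work equals the change in potential energy: W_ext = qΔV = q(V_B − V_A).
At A: distance to the source charge is 1.73 m; V_A = kq₁/r = 2.62×10⁴ V.
At B: distance to the source charge is 0.100 m; V_B = kq₁/r = 4.54×10⁵ V.
ΔV = V_B − V_A = 4.28×10⁵ V.
W_ext = qΔV = (-7.93×10⁻⁶ C)(4.28×10⁵ V) = -3.39 J.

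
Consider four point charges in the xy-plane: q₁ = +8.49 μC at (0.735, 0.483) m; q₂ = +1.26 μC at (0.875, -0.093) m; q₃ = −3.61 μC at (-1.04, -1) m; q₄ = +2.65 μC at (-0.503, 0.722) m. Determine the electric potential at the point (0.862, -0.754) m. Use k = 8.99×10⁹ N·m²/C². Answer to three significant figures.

7.34×10⁴ V

Electric potential is a scalar, so the contributions from each charge add algebraically: V = Σ kqᵢ/rᵢ.
Distances from the field point to each charge: r₁ = 1.24 m, r₂ = 0.661 m, r₃ = 1.92 m, r₄ = 2.01 m.
V = k[(8.49×10⁻⁶)/(1.24) + (1.26×10⁻⁶)/(0.661) + (-3.61×10⁻⁶)/(1.92) + (2.65×10⁻⁶)/(2.01)] = 7.34×10⁴ V.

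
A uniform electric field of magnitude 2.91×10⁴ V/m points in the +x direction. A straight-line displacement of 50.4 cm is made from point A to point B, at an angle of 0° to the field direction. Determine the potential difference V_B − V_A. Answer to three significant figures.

-1.47×10⁴ V

Only the component of displacement along E changes the potential: ΔV = −E·d·cosθ.
ΔV = −(2.91×10⁴ V/m)(0.504 m)cos0° = -1.47×10⁴ V.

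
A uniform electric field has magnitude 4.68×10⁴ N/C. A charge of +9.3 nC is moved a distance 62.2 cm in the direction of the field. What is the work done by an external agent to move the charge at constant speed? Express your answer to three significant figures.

-2.71×10⁻⁴ J

The potential change for a displacement 62.2 cm in the direction of the field is ΔV = −Ed = -2.91×10⁴ V.
W_ext = qΔV = -2.71×10⁻⁴ J.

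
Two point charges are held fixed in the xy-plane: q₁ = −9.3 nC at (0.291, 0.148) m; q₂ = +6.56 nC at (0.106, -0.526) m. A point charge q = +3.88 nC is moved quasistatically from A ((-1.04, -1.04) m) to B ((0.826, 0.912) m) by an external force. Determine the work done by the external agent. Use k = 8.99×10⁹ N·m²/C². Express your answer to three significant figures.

For quasistatic motion the external work equals the change in potential energy: W_ext = qΔV = q(V_B − V_A).
At A: distances to the source charges are 1.78 m, 1.26 m; V_A = Σ kqᵢ/rᵢ = 0.0914 V.
At B: distances to the source charges are 0.933 m, 1.61 m; V_B = Σ kqᵢ/rᵢ = -53.0 V.
ΔV = V_B − V_A = -53.1 V.
W_ext = qΔV = (3.88×10⁻⁹ C)(-53.1 V) = -2.06×10⁻⁷ J.

-2.06×10⁻⁷ J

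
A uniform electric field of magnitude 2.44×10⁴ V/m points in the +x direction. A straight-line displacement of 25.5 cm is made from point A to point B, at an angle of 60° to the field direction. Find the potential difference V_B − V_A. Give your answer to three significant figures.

-3110 V

Only the component of displacement along E changes the potential: ΔV = −E·d·cosθ.
ΔV = −(2.44×10⁴ V/m)(0.255 m)cos60° = -3110 V.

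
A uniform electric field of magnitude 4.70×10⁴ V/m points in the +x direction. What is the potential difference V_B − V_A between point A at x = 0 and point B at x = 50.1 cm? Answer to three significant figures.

-2.35×10⁴ V

In a uniform field, potential decreases in the direction of E: V_B − V_A = −E·Δx.
V_B − V_A = −(4.70×10⁴ V/m)(0.501 m) = -2.35×10⁴ V.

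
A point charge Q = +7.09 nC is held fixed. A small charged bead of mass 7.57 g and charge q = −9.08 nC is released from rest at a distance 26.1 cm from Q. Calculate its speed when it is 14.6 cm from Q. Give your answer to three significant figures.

0.0215 m/s

Only the electrostatic force acts, so mechanical energy is conserved: ½mv² = U₁ − U₂ = kQq(1/r₁ − 1/r₂).
U₁ − U₂ = (8.99×10⁹ N·m²/C²)(7.09×10⁻⁹ C)(-9.08×10⁻⁹ C)(1/0.261 − 1/0.146) = 1.75×10⁻⁶ J.
v = √(2·1.75×10⁻⁶/7.57×10⁻³) = 0.0215 m/s.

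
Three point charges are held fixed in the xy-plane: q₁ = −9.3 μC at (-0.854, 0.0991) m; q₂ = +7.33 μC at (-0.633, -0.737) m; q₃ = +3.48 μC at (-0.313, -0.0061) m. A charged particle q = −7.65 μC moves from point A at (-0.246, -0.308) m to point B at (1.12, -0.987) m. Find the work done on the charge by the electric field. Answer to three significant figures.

The work done by the electric force is W_field = −ΔU = −q(V_B − V_A) = q(V_A − V_B).
At A: distances to the source charges are 0.732 m, 0.578 m, 0.309 m; V_A = Σ kqᵢ/rᵢ = 1.01×10⁵ V.
At B: distances to the source charges are 2.25 m, 1.77 m, 1.74 m; V_B = Σ kqᵢ/rᵢ = 1.81×10⁴ V.
ΔV = V_B − V_A = -8.28×10⁴ V.
W_field = −qΔV = −(-7.65×10⁻⁶ C)(-8.28×10⁴ V) = -0.634 J.

-0.634 J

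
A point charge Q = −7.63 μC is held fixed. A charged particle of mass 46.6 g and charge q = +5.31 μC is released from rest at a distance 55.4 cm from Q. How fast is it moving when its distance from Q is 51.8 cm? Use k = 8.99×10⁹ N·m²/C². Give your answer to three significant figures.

Only the electrostatic force acts, so mechanical energy is conserved: ½mv² = U₁ − U₂ = kQq(1/r₁ − 1/r₂).
U₁ − U₂ = (8.99×10⁹ N·m²/C²)(-7.63×10⁻⁶ C)(5.31×10⁻⁶ C)(1/0.554 − 1/0.518) = 0.0457 J.
v = √(2·0.0457/0.0466) = 1.40 m/s.

1.40 m/s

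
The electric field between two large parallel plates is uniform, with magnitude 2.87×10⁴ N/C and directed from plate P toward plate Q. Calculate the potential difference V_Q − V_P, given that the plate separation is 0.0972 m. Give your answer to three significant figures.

-2790 V

In a uniform field, potential decreases in the direction of E: ΔV = −E·d for a displacement d parallel to E.
Going from P to Q is a displacement of 0.0972 m along the field, so V_Q − V_P = −Ed = -2790 V.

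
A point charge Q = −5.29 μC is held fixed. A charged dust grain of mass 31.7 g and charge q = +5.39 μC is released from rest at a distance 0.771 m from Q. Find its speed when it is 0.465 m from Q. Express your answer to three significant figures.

3.72 m/s

Only the electrostatic force acts, so mechanical energy is conserved: ½mv² = U₁ − U₂ = kQq(1/r₁ − 1/r₂).
U₁ − U₂ = (8.99×10⁹ N·m²/C²)(-5.29×10⁻⁶ C)(5.39×10⁻⁶ C)(1/0.771 − 1/0.465) = 0.219 J.
v = √(2·0.219/0.0317) = 3.72 m/s.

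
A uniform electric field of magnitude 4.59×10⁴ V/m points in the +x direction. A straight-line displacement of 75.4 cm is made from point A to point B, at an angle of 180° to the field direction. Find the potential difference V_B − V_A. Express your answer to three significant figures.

Only the component of displacement along E changes the potential: ΔV = −E·d·cosθ.
ΔV = −(4.59×10⁴ V/m)(0.754 m)cos180° = 3.46×10⁴ V.

3.46×10⁴ V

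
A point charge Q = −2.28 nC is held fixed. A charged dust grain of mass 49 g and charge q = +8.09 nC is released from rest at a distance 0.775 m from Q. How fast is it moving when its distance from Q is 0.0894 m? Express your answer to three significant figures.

8.18×10⁻³ m/s

Only the electrostatic force acts, so mechanical energy is conserved: ½mv² = U₁ − U₂ = kQq(1/r₁ − 1/r₂).
U₁ − U₂ = (8.99×10⁹ N·m²/C²)(-2.28×10⁻⁹ C)(8.09×10⁻⁹ C)(1/0.775 − 1/0.0894) = 1.64×10⁻⁶ J.
v = √(2·1.64×10⁻⁶/0.0490) = 8.18×10⁻³ m/s.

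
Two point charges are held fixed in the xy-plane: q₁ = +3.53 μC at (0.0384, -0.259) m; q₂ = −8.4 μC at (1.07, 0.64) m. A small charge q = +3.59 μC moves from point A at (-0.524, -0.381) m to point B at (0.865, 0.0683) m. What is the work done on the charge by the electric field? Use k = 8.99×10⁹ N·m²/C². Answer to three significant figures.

The work done by the electric force is W_field = −ΔU = −q(V_B − V_A) = q(V_A − V_B).
At A: distances to the source charges are 0.575 m, 1.89 m; V_A = Σ kqᵢ/rᵢ = 1.53×10⁴ V.
At B: distances to the source charges are 0.889 m, 0.607 m; V_B = Σ kqᵢ/rᵢ = -8.86×10⁴ V.
ΔV = V_B − V_A = -1.04×10⁵ V.
W_field = −qΔV = −(3.59×10⁻⁶ C)(-1.04×10⁵ V) = 0.373 J.

0.373 J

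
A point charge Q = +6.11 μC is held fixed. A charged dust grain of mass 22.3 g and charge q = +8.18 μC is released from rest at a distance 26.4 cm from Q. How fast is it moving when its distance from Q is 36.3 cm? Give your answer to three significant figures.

Only the electrostatic force acts, so mechanical energy is conserved: ½mv² = U₁ − U₂ = kQq(1/r₁ − 1/r₂).
U₁ − U₂ = (8.99×10⁹ N·m²/C²)(6.11×10⁻⁶ C)(8.18×10⁻⁶ C)(1/0.264 − 1/0.363) = 0.464 J.
v = √(2·0.464/0.0223) = 6.45 m/s.

6.45 m/s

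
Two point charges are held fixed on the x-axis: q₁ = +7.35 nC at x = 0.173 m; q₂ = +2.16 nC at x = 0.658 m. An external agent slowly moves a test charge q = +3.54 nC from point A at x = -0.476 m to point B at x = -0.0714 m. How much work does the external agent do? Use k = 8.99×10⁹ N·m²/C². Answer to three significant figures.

For quasistatic motion the external work equals the change in potential energy: W_ext = qΔV = q(V_B − V_A).
At A: distances to the source charges are 0.649 m, 1.13 m; V_A = Σ kqᵢ/rᵢ = 119 V.
At B: distances to the source charges are 0.244 m, 0.729 m; V_B = Σ kqᵢ/rᵢ = 297 V.
ΔV = V_B − V_A = 178 V.
W_ext = qΔV = (3.54×10⁻⁹ C)(178 V) = 6.30×10⁻⁷ J.

6.30×10⁻⁷ J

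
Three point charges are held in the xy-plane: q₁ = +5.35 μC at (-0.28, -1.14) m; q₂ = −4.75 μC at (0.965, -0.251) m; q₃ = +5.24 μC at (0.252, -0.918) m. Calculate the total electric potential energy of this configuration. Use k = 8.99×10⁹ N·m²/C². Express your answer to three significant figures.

The assembly work is the sum of pairwise potential energies, U = Σ_{i<j} kqᵢqⱼ/rᵢⱼ.
Pair separations: r₁₂ = 1.53 m, r₁₃ = 0.576 m, r₂₃ = 0.976 m.
U = (-0.149) + (0.437) + (-0.229) = 0.0587 J.

0.0587 J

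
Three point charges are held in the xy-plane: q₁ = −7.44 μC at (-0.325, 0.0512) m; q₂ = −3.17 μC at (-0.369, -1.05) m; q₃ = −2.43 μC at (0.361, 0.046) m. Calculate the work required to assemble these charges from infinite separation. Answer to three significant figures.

The assembly work is the sum of pairwise potential energies, U = Σ_{i<j} kqᵢqⱼ/rᵢⱼ.
Pair separations: r₁₂ = 1.10 m, r₁₃ = 0.686 m, r₂₃ = 1.32 m.
U = (0.192) + (0.237) + (0.0526) = 0.482 J.

0.482 J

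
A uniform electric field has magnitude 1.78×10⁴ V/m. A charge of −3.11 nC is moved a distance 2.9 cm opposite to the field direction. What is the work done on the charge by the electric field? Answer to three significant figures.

1.61×10⁻⁶ J

The potential change for a displacement 2.9 cm opposite to the field direction is ΔV = +Ed = 516 V.
W_field = −qΔV = 1.61×10⁻⁶ J.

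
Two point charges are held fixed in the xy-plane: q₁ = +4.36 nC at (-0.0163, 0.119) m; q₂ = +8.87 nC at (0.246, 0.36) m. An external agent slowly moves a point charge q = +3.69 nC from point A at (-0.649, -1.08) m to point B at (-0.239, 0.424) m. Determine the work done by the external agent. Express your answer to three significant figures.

7.04×10⁻⁷ J

For quasistatic motion the external work equals the change in potential energy: W_ext = qΔV = q(V_B − V_A).
At A: distances to the source charges are 1.36 m, 1.70 m; V_A = Σ kqᵢ/rᵢ = 75.9 V.
At B: distances to the source charges are 0.378 m, 0.489 m; V_B = Σ kqᵢ/rᵢ = 267 V.
ΔV = V_B − V_A = 191 V.
W_ext = qΔV = (3.69×10⁻⁹ C)(191 V) = 7.04×10⁻⁷ J.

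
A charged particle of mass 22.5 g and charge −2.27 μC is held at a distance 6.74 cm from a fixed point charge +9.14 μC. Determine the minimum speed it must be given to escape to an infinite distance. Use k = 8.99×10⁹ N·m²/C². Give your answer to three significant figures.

15.7 m/s

To just escape, total mechanical energy must reach zero at infinity: ½mv²_min + U = 0, so ½mv²_min = −U = |kQq|/r.
|U| = |kQq|/r = (8.99×10⁹ N·m²/C²)(9.14×10⁻⁶)(2.27×10⁻⁶)/(0.0674) = 2.77 J.
v_min = √(2|U|/m) = √(2·2.77/0.0225) = 15.7 m/s.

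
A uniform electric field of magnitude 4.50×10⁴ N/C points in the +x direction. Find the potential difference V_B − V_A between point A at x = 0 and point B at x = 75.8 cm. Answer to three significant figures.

In a uniform field, potential decreases in the direction of E: V_B − V_A = −E·Δx.
V_B − V_A = −(4.50×10⁴ V/m)(0.758 m) = -3.41×10⁴ V.

-3.41×10⁴ V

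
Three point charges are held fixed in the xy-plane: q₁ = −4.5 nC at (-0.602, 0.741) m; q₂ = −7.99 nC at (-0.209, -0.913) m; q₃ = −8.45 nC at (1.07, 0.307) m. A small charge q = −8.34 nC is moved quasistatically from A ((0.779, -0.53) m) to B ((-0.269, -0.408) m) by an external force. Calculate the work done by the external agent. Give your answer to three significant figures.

4.17×10⁻⁷ J

For quasistatic motion the external work equals the change in potential energy: W_ext = qΔV = q(V_B − V_A).
At A: distances to the source charges are 1.88 m, 1.06 m, 0.886 m; V_A = Σ kqᵢ/rᵢ = -175 V.
At B: distances to the source charges are 1.20 m, 0.509 m, 1.52 m; V_B = Σ kqᵢ/rᵢ = -225 V.
ΔV = V_B − V_A = -50.0 V.
W_ext = qΔV = (-8.34×10⁻⁹ C)(-50.0 V) = 4.17×10⁻⁷ J.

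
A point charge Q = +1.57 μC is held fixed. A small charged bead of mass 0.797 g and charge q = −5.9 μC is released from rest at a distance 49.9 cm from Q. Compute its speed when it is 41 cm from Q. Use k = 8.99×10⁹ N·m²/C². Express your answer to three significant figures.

Only the electrostatic force acts, so mechanical energy is conserved: ½mv² = U₁ − U₂ = kQq(1/r₁ − 1/r₂).
U₁ − U₂ = (8.99×10⁹ N·m²/C²)(1.57×10⁻⁶ C)(-5.90×10⁻⁶ C)(1/0.499 − 1/0.410) = 0.0362 J.
v = √(2·0.0362/7.97×10⁻⁴) = 9.53 m/s.

9.53 m/s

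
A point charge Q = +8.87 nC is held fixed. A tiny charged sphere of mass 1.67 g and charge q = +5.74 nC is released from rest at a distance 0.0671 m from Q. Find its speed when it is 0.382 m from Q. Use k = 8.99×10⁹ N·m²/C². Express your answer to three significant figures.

0.0821 m/s

Only the electrostatic force acts, so mechanical energy is conserved: ½mv² = U₁ − U₂ = kQq(1/r₁ − 1/r₂).
U₁ − U₂ = (8.99×10⁹ N·m²/C²)(8.87×10⁻⁹ C)(5.74×10⁻⁹ C)(1/0.0671 − 1/0.382) = 5.62×10⁻⁶ J.
v = √(2·5.62×10⁻⁶/1.67×10⁻³) = 0.0821 m/s.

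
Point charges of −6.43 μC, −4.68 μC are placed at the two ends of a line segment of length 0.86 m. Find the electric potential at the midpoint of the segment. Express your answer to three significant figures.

-2.32×10⁵ V

Electric potential is a scalar, so the contributions from each charge add algebraically: V = Σ kqᵢ/rᵢ.
Each charge is 0.430 m from the midpoint.
V = k[(-6.43×10⁻⁶)/(0.430) + (-4.68×10⁻⁶)/(0.430)] = -2.32×10⁵ V.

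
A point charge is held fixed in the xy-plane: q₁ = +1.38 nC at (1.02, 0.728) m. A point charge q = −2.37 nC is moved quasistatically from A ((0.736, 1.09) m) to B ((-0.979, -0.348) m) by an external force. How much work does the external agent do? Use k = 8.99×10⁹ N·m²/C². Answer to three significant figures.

For quasistatic motion the external work equals the change in potential energy: W_ext = qΔV = q(V_B − V_A).
At A: distance to the source charge is 0.460 m; V_A = kq₁/r = 27.0 V.
At B: distance to the source charge is 2.27 m; V_B = kq₁/r = 5.46 V.
ΔV = V_B − V_A = -21.5 V.
W_ext = qΔV = (-2.37×10⁻⁹ C)(-21.5 V) = 5.10×10⁻⁸ J.

5.10×10⁻⁸ J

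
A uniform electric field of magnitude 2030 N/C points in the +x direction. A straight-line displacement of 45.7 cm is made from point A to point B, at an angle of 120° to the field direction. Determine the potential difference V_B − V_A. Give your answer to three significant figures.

464 V

Only the component of displacement along E changes the potential: ΔV = −E·d·cosθ.
ΔV = −(2030 V/m)(0.457 m)cos120° = 464 V.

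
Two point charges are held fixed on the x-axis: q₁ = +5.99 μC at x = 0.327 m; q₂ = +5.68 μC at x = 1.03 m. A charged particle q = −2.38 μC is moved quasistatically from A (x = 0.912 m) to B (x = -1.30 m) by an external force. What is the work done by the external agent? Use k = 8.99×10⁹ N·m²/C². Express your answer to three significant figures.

For quasistatic motion the external work equals the change in potential energy: W_ext = qΔV = q(V_B − V_A).
At A: distances to the source charges are 0.585 m, 0.118 m; V_A = Σ kqᵢ/rᵢ = 5.25×10⁵ V.
At B: distances to the source charges are 1.63 m, 2.33 m; V_B = Σ kqᵢ/rᵢ = 5.50×10⁴ V.
ΔV = V_B − V_A = -4.70×10⁵ V.
W_ext = qΔV = (-2.38×10⁻⁶ C)(-4.70×10⁵ V) = 1.12 J.

1.12 J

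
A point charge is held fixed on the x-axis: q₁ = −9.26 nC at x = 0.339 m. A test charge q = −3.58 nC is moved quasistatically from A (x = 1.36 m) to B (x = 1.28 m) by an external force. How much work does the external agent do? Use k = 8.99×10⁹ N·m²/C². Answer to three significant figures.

For quasistatic motion the external work equals the change in potential energy: W_ext = qΔV = q(V_B − V_A).
At A: distance to the source charge is 1.02 m; V_A = kq₁/r = -81.5 V.
At B: distance to the source charge is 0.941 m; V_B = kq₁/r = -88.5 V.
ΔV = V_B − V_A = -6.93 V.
W_ext = qΔV = (-3.58×10⁻⁹ C)(-6.93 V) = 2.48×10⁻⁸ J.

2.48×10⁻⁸ J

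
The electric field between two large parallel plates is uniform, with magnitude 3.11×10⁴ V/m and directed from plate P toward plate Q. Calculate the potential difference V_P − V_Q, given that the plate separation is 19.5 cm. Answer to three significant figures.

In a uniform field, potential decreases in the direction of E: ΔV = −E·d for a displacement d parallel to E.
Going from Q to P is a displacement of 19.5 cm opposite to the field, so V_P − V_Q = +Ed = 6060 V.

6060 V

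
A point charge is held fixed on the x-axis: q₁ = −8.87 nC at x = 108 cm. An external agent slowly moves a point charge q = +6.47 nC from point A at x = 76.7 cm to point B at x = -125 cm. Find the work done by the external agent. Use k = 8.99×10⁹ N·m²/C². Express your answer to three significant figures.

For quasistatic motion the external work equals the change in potential energy: W_ext = qΔV = q(V_B − V_A).
At A: distance to the source charge is 0.313 m; V_A = kq₁/r = -255 V.
At B: distance to the source charge is 2.33 m; V_B = kq₁/r = -34.2 V.
ΔV = V_B − V_A = 221 V.
W_ext = qΔV = (6.47×10⁻⁹ C)(221 V) = 1.43×10⁻⁶ J.

1.43×10⁻⁶ J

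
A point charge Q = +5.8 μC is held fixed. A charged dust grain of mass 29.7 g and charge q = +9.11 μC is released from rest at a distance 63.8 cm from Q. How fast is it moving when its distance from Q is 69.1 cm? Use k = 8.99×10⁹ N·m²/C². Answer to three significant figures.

Only the electrostatic force acts, so mechanical energy is conserved: ½mv² = U₁ − U₂ = kQq(1/r₁ − 1/r₂).
U₁ − U₂ = (8.99×10⁹ N·m²/C²)(5.80×10⁻⁶ C)(9.11×10⁻⁶ C)(1/0.638 − 1/0.691) = 0.0571 J.
v = √(2·0.0571/0.0297) = 1.96 m/s.

1.96 m/s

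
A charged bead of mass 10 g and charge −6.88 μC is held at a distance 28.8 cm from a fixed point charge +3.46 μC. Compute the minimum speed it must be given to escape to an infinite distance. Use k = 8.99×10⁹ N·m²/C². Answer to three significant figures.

12.2 m/s

To just escape, total mechanical energy must reach zero at infinity: ½mv²_min + U = 0, so ½mv²_min = −U = |kQq|/r.
|U| = |kQq|/r = (8.99×10⁹ N·m²/C²)(3.46×10⁻⁶)(6.88×10⁻⁶)/(0.288) = 0.743 J.
v_min = √(2|U|/m) = √(2·0.743/0.0100) = 12.2 m/s.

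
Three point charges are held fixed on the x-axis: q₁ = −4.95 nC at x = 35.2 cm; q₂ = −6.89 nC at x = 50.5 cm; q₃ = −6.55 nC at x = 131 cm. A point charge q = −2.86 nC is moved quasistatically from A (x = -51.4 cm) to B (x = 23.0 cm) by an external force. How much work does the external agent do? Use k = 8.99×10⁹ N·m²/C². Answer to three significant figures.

1.43×10⁻⁶ J

For quasistatic motion the external work equals the change in potential energy: W_ext = qΔV = q(V_B − V_A).
At A: distances to the source charges are 0.866 m, 1.02 m, 1.82 m; V_A = Σ kqᵢ/rᵢ = -144 V.
At B: distances to the source charges are 0.122 m, 0.275 m, 1.08 m; V_B = Σ kqᵢ/rᵢ = -645 V.
ΔV = V_B − V_A = -500 V.
W_ext = qΔV = (-2.86×10⁻⁹ C)(-500 V) = 1.43×10⁻⁶ J.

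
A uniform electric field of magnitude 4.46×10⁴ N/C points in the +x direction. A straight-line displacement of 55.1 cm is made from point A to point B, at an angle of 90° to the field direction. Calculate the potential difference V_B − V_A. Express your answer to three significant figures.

Only the component of displacement along E changes the potential: ΔV = −E·d·cosθ.
ΔV = −(4.46×10⁴ V/m)(0.551 m)cos90° = 0 V.

0 V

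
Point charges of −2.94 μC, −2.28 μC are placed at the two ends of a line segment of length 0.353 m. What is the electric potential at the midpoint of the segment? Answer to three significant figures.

Electric potential is a scalar, so the contributions from each charge add algebraically: V = Σ kqᵢ/rᵢ.
Each charge is 0.176 m from the midpoint.
V = k[(-2.94×10⁻⁶)/(0.176) + (-2.28×10⁻⁶)/(0.176)] = -2.66×10⁵ V.

-2.66×10⁵ V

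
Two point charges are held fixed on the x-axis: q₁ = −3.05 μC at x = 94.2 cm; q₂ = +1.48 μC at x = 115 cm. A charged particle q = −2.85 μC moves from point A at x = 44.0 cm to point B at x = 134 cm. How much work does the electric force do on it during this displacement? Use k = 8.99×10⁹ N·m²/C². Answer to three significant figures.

0.105 J

The work done by the electric force is W_field = −ΔU = −q(V_B − V_A) = q(V_A − V_B).
At A: distances to the source charges are 0.502 m, 0.710 m; V_A = Σ kqᵢ/rᵢ = -3.59×10⁴ V.
At B: distances to the source charges are 0.398 m, 0.190 m; V_B = Σ kqᵢ/rᵢ = 1130 V.
ΔV = V_B − V_A = 3.70×10⁴ V.
W_field = −qΔV = −(-2.85×10⁻⁶ C)(3.70×10⁴ V) = 0.105 J.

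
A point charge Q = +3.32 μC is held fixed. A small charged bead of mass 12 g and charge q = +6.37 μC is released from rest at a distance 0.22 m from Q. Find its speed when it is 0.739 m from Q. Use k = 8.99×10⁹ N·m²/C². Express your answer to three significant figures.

10.1 m/s

Only the electrostatic force acts, so mechanical energy is conserved: ½mv² = U₁ − U₂ = kQq(1/r₁ − 1/r₂).
U₁ − U₂ = (8.99×10⁹ N·m²/C²)(3.32×10⁻⁶ C)(6.37×10⁻⁶ C)(1/0.220 − 1/0.739) = 0.607 J.
v = √(2·0.607/0.0120) = 10.1 m/s.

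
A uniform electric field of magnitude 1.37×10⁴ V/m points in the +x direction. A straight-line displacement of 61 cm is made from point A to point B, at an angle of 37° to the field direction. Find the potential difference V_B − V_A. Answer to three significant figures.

-6670 V

Only the component of displacement along E changes the potential: ΔV = −E·d·cosθ.
ΔV = −(1.37×10⁴ V/m)(0.610 m)cos37° = -6670 V.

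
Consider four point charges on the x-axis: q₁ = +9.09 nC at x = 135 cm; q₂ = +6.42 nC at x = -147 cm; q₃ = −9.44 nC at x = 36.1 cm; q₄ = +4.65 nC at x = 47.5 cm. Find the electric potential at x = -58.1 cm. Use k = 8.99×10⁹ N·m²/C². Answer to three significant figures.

56.7 V

The total potential is the scalar sum of each charge's contribution, V = Σ kqᵢ/rᵢ.
Distances from the field point to each charge: r₁ = 1.93 m, r₂ = 0.889 m, r₃ = 0.942 m, r₄ = 1.06 m.
V = k[(9.09×10⁻⁹)/(1.93) + (6.42×10⁻⁹)/(0.889) + (-9.44×10⁻⁹)/(0.942) + (4.65×10⁻⁹)/(1.06)] = 56.7 V.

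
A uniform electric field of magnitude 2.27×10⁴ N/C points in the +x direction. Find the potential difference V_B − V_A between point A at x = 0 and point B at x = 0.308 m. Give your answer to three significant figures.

In a uniform field, potential decreases in the direction of E: V_B − V_A = −E·Δx.
V_B − V_A = −(2.27×10⁴ V/m)(0.308 m) = -6990 V.

-6990 V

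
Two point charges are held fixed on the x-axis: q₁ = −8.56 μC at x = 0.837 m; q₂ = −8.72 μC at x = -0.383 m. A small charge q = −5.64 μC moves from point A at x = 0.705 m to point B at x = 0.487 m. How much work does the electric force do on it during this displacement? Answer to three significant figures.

1.95 J

The work done by the electric force is W_field = −ΔU = −q(V_B − V_A) = q(V_A − V_B).
At A: distances to the source charges are 0.132 m, 1.09 m; V_A = Σ kqᵢ/rᵢ = -6.55×10⁵ V.
At B: distances to the source charges are 0.350 m, 0.870 m; V_B = Σ kqᵢ/rᵢ = -3.10×10⁵ V.
ΔV = V_B − V_A = 3.45×10⁵ V.
W_field = −qΔV = −(-5.64×10⁻⁶ C)(3.45×10⁵ V) = 1.95 J.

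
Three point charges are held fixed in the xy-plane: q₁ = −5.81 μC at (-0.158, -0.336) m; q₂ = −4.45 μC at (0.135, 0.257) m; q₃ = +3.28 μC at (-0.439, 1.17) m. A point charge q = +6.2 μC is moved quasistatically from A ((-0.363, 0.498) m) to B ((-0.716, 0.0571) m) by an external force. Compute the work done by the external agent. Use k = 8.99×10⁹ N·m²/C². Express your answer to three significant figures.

-0.0437 J

For quasistatic motion the external work equals the change in potential energy: W_ext = qΔV = q(V_B − V_A).
At A: distances to the source charges are 0.859 m, 0.553 m, 0.676 m; V_A = Σ kqᵢ/rᵢ = -8.95×10⁴ V.
At B: distances to the source charges are 0.683 m, 0.874 m, 1.15 m; V_B = Σ kqᵢ/rᵢ = -9.66×10⁴ V.
ΔV = V_B − V_A = -7050 V.
W_ext = qΔV = (6.20×10⁻⁶ C)(-7050 V) = -0.0437 J.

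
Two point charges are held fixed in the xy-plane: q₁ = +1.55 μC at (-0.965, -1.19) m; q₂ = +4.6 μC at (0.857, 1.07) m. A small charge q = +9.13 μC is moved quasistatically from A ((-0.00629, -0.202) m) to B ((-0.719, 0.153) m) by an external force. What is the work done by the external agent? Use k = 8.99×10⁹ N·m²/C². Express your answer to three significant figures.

For quasistatic motion the external work equals the change in potential energy: W_ext = qΔV = q(V_B − V_A).
At A: distances to the source charges are 1.38 m, 1.54 m; V_A = Σ kqᵢ/rᵢ = 3.70×10⁴ V.
At B: distances to the source charges are 1.37 m, 1.82 m; V_B = Σ kqᵢ/rᵢ = 3.29×10⁴ V.
ΔV = V_B − V_A = -4140 V.
W_ext = qΔV = (9.13×10⁻⁶ C)(-4140 V) = -0.0378 J.

-0.0378 J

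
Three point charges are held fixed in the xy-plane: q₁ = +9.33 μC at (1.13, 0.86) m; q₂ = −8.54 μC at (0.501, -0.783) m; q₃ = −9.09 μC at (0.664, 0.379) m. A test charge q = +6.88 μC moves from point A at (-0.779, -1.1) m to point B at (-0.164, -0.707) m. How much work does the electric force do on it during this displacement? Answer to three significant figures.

The work done by the electric force is W_field = −ΔU = −q(V_B − V_A) = q(V_A − V_B).
At A: distances to the source charges are 2.74 m, 1.32 m, 2.07 m; V_A = Σ kqᵢ/rᵢ = -6.71×10⁴ V.
At B: distances to the source charges are 2.03 m, 0.669 m, 1.37 m; V_B = Σ kqᵢ/rᵢ = -1.33×10⁵ V.
ΔV = V_B − V_A = -6.62×10⁴ V.
W_field = −qΔV = −(6.88×10⁻⁶ C)(-6.62×10⁴ V) = 0.455 J.

0.455 J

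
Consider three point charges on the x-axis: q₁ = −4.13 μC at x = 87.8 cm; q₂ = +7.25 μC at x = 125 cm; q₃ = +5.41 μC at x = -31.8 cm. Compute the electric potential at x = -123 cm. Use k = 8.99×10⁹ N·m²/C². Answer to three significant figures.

6.20×10⁴ V

Electric potential is a scalar, so the contributions from each charge add algebraically: V = Σ kqᵢ/rᵢ.
Distances from the field point to each charge: r₁ = 2.11 m, r₂ = 2.48 m, r₃ = 0.912 m.
V = k[(-4.13×10⁻⁶)/(2.11) + (7.25×10⁻⁶)/(2.48) + (5.41×10⁻⁶)/(0.912)] = 6.20×10⁴ V.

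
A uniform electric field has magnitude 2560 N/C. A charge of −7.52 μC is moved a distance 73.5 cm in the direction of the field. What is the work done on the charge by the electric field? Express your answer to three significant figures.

The potential change for a displacement 73.5 cm in the direction of the field is ΔV = −Ed = -1880 V.
W_field = −qΔV = -0.0141 J.

-0.0141 J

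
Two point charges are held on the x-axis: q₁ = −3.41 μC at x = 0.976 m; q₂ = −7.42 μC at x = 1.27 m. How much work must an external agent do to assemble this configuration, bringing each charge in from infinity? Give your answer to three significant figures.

The assembly work is the sum of pairwise potential energies, U = Σ_{i<j} kqᵢqⱼ/rᵢⱼ.
Pair separations: r₁₂ = 0.294 m.
U = (0.774) = 0.774 J.

0.774 J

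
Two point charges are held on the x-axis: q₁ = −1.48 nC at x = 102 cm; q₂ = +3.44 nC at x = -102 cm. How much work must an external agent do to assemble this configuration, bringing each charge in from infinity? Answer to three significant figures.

The assembly work is the sum of pairwise potential energies, U = Σ_{i<j} kqᵢqⱼ/rᵢⱼ.
Pair separations: r₁₂ = 2.04 m.
U = (-2.24×10⁻⁸) = -2.24×10⁻⁸ J.

-2.24×10⁻⁸ J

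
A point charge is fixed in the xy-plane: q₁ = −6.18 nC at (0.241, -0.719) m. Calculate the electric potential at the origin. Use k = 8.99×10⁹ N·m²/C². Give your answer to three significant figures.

-73.3 V

Electric potential is a scalar, so the contributions from each charge add algebraically: V = Σ kqᵢ/rᵢ.
Distances from the field point to each charge: r₁ = 0.758 m.
V = k[(-6.18×10⁻⁹)/(0.758)] = -73.3 V.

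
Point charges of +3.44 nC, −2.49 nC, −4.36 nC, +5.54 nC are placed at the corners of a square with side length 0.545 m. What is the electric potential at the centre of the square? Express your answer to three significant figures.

49.7 V

Electric potential is a scalar, so the contributions from each charge add algebraically: V = Σ kqᵢ/rᵢ.
The distance from each corner to the centre is a√2/2 = 0.385 m.
V = k[(3.44×10⁻⁹)/(0.385) + (-2.49×10⁻⁹)/(0.385) + (-4.36×10⁻⁹)/(0.385) + (5.54×10⁻⁹)/(0.385)] = 49.7 V.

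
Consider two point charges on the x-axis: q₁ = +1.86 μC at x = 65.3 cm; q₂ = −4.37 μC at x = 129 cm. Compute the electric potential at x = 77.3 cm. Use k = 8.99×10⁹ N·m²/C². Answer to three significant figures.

6.34×10⁴ V

The total potential is the scalar sum of each charge's contribution, V = Σ kqᵢ/rᵢ.
Distances from the field point to each charge: r₁ = 0.120 m, r₂ = 0.517 m.
V = k[(1.86×10⁻⁶)/(0.120) + (-4.37×10⁻⁶)/(0.517)] = 6.34×10⁴ V.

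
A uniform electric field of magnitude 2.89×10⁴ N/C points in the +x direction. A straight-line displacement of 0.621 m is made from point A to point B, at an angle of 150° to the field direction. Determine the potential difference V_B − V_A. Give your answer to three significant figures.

Only the component of displacement along E changes the potential: ΔV = −E·d·cosθ.
ΔV = −(2.89×10⁴ V/m)(0.621 m)cos150° = 1.55×10⁴ V.

1.55×10⁴ V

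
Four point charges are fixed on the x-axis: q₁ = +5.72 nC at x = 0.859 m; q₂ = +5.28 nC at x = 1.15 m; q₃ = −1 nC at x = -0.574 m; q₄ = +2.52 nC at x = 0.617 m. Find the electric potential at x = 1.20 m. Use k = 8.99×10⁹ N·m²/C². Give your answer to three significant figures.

Electric potential is a scalar, so the contributions from each charge add algebraically: V = Σ kqᵢ/rᵢ.
Distances from the field point to each charge: r₁ = 0.341 m, r₂ = 0.0500 m, r₃ = 1.77 m, r₄ = 0.583 m.
V = k[(5.72×10⁻⁹)/(0.341) + (5.28×10⁻⁹)/(0.0500) + (-1.00×10⁻⁹)/(1.77) + (2.52×10⁻⁹)/(0.583)] = 1130 V.

1130 V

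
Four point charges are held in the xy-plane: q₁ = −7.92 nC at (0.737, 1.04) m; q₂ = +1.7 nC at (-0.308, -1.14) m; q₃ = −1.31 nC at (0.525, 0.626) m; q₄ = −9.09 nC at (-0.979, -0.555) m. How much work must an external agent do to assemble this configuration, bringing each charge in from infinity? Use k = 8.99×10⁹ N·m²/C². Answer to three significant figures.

The work to assemble the configuration equals its total potential energy, U = Σ kqᵢqⱼ/rᵢⱼ over all pairs.
Pair separations: r₁₂ = 2.42 m, r₁₃ = 0.465 m, r₁₄ = 2.34 m, r₂₃ = 1.95 m, r₂₄ = 0.890 m, r₃₄ = 1.91 m.
Summing all 6 pair terms gives U = 3.16×10⁻⁷ J.

3.16×10⁻⁷ J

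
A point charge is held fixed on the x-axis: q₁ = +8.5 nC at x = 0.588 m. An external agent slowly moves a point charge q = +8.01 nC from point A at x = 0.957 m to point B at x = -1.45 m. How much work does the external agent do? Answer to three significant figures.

-1.36×10⁻⁶ J

For quasistatic motion the external work equals the change in potential energy: W_ext = qΔV = q(V_B − V_A).
At A: distance to the source charge is 0.369 m; V_A = kq₁/r = 207 V.
At B: distance to the source charge is 2.04 m; V_B = kq₁/r = 37.5 V.
ΔV = V_B − V_A = -170 V.
W_ext = qΔV = (8.01×10⁻⁹ C)(-170 V) = -1.36×10⁻⁶ J.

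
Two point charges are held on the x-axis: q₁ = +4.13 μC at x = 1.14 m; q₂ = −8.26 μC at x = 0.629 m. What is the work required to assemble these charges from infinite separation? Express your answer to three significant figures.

-0.600 J

The work to assemble the configuration equals its total potential energy, U = Σ kqᵢqⱼ/rᵢⱼ over all pairs.
Pair separations: r₁₂ = 0.511 m.
U = (-0.600) = -0.600 J.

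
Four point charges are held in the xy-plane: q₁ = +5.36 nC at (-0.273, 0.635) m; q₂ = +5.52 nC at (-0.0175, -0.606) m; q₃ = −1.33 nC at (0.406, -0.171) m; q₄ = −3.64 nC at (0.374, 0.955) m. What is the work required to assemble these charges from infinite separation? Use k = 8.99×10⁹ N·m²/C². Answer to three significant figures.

The assembly work is the sum of pairwise potential energies, U = Σ_{i<j} kqᵢqⱼ/rᵢⱼ.
Pair separations: r₁₂ = 1.27 m, r₁₃ = 1.05 m, r₁₄ = 0.722 m, r₂₃ = 0.607 m, r₂₄ = 1.61 m, r₃₄ = 1.13 m.
Summing all 6 pair terms gives U = -2.76×10⁻⁷ J.

-2.76×10⁻⁷ J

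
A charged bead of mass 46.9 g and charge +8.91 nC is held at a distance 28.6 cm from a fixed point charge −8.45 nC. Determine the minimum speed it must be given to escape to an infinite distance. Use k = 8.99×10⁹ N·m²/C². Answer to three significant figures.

0.0100 m/s

To just escape, total mechanical energy must reach zero at infinity: ½mv²_min + U = 0, so ½mv²_min = −U = |kQq|/r.
|U| = |kQq|/r = (8.99×10⁹ N·m²/C²)(8.45×10⁻⁹)(8.91×10⁻⁹)/(0.286) = 2.37×10⁻⁶ J.
v_min = √(2|U|/m) = √(2·2.37×10⁻⁶/0.0469) = 0.0100 m/s.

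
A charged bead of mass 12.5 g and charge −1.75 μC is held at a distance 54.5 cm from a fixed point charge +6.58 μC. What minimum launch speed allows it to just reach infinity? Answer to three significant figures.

To just escape, total mechanical energy must reach zero at infinity: ½mv²_min + U = 0, so ½mv²_min = −U = |kQq|/r.
|U| = |kQq|/r = (8.99×10⁹ N·m²/C²)(6.58×10⁻⁶)(1.75×10⁻⁶)/(0.545) = 0.190 J.
v_min = √(2|U|/m) = √(2·0.190/0.0125) = 5.51 m/s.

5.51 m/s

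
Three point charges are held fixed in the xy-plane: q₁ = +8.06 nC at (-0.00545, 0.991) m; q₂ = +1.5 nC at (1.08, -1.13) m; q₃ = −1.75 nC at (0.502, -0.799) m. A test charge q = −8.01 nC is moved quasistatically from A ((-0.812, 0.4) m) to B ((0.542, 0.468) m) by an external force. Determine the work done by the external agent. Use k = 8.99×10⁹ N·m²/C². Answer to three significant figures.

For quasistatic motion the external work equals the change in potential energy: W_ext = qΔV = q(V_B − V_A).
At A: distances to the source charges are 1.00 m, 2.43 m, 1.78 m; V_A = Σ kqᵢ/rᵢ = 69.2 V.
At B: distances to the source charges are 0.757 m, 1.69 m, 1.27 m; V_B = Σ kqᵢ/rᵢ = 91.3 V.
ΔV = V_B − V_A = 22.1 V.
W_ext = qΔV = (-8.01×10⁻⁹ C)(22.1 V) = -1.77×10⁻⁷ J.

-1.77×10⁻⁷ J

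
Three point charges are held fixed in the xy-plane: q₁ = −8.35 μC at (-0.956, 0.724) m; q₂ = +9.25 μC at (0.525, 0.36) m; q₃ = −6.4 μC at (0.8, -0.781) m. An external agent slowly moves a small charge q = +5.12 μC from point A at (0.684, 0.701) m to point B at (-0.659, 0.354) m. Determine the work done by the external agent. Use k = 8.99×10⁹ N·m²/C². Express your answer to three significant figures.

For quasistatic motion the external work equals the change in potential energy: W_ext = qΔV = q(V_B − V_A).
At A: distances to the source charges are 1.64 m, 0.376 m, 1.49 m; V_A = Σ kqᵢ/rᵢ = 1.37×10⁵ V.
At B: distances to the source charges are 0.474 m, 1.18 m, 1.85 m; V_B = Σ kqᵢ/rᵢ = -1.19×10⁵ V.
ΔV = V_B − V_A = -2.56×10⁵ V.
W_ext = qΔV = (5.12×10⁻⁶ C)(-2.56×10⁵ V) = -1.31 J.

-1.31 J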